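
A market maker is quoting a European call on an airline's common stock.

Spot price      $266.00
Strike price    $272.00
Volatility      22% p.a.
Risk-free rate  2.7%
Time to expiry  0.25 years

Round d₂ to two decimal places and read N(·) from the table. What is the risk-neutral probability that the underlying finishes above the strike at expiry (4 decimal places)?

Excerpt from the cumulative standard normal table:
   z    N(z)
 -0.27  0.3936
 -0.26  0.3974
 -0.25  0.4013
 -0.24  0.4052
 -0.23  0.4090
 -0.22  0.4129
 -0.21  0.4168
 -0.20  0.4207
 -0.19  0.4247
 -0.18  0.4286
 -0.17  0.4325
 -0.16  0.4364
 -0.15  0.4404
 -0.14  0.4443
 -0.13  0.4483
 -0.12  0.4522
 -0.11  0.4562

T = 0.25;  σ√T = 0.1100
d₁ = [ln(266/272) + (0.027 + 0.22²/2)·0.25] / 0.1100 = [-0.0223 + 0.0128] / 0.1100 = -0.0864 which rounds to -0.09
d₂ = d₁ − σ√T = -0.0864 − 0.1100 = -0.1964 which rounds to -0.20
Pr(exercise) under Q = N(d₂) = 0.4207

0.4207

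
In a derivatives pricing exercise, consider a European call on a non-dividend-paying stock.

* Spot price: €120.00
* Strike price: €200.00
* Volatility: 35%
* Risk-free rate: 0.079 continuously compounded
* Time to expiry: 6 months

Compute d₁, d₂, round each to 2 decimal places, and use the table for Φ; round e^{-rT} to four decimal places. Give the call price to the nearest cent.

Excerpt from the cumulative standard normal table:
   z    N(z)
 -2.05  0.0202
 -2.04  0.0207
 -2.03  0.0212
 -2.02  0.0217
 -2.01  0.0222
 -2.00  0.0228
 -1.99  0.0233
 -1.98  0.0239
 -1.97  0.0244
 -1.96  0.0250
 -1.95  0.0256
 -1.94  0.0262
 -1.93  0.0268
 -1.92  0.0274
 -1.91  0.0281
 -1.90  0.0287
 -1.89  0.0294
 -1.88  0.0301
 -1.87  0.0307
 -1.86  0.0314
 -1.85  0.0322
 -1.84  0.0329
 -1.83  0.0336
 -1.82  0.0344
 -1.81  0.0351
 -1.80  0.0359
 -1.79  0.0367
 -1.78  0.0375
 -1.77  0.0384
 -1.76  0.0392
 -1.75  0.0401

€0.42

σ√T = 0.35 × 0.7071 = 0.2475
ln(S/K) + (r + σ²/2)T = ln(120/200) + (0.079 + 0.35²/2)·0.5 = -0.5108 + 0.0701 = -0.4407
d₁ = -0.4407 / 0.2475 = -1.7807 ⇒ -1.78
d₂ = d₁ − σ√T = -1.7807 − 0.2475 = -2.0282 ⇒ -2.03
e^(−rT) = e^(−0.079·0.5) = 0.9613
N(d₁) = N(-1.78) = 0.0375;  N(d₂) = N(-2.03) = 0.0212
C = 120·0.0375 − 200·0.9613·0.0212 = 4.5000 − 4.0759 = 0.4241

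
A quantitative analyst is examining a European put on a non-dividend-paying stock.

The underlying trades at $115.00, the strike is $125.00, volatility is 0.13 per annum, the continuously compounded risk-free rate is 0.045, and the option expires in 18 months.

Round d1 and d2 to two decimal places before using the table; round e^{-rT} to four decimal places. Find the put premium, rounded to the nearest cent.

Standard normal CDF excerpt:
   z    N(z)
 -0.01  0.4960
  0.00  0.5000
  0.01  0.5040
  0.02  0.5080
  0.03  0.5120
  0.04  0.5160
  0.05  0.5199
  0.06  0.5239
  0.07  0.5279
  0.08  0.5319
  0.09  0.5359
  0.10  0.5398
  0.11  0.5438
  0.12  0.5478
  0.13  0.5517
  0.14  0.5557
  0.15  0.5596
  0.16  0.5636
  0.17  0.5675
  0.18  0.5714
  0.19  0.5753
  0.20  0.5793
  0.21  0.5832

σ√T = 0.13·√1.5 = 0.1592
d₁ = [ln(115/125) + (0.045 + 0.13²/2)·1.5] / 0.1592 = [-0.0834 + 0.0802] / 0.1592 = -0.0201 which rounds to -0.02
d₂ = d₁ − σ√T = -0.0201 − 0.1592 = -0.1794 which rounds to -0.18
e^(−rT) = e^(−0.045·1.5) = 0.9347
N(−d₂) = N(0.18) = 0.5714;  N(−d₁) = N(0.02) = 0.5080
P = 125·0.9347·0.5714 − 115·0.5080 = 66.7609 − 58.4200 = 8.3409

$8.34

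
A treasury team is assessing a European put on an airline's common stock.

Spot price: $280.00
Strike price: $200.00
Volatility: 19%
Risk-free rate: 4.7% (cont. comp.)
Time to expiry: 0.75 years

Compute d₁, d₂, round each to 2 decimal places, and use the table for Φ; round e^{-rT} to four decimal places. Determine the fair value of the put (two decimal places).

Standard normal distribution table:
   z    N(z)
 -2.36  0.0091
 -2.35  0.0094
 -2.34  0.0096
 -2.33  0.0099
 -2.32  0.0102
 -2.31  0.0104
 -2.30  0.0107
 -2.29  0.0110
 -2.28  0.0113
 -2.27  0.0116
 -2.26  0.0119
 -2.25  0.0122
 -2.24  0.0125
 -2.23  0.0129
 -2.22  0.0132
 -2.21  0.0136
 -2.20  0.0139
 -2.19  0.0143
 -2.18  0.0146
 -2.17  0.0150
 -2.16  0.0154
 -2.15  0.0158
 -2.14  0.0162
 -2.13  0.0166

$0.13

σ√T = 0.19 × 0.8660 = 0.1645
ln(S/K) + (r + σ²/2)T = ln(280/200) + (0.047 + 0.19²/2)·0.75 = 0.3365 + 0.0488 = 0.3853
d₁ = 0.3853 / 0.1645 = 2.3414 which rounds to 2.34
d₂ = d₁ − σ√T = 2.3414 − 0.1645 = 2.1768 which rounds to 2.18
exp(−rT) = exp(−0.047·0.75) = 0.9654
N(−d₂) = N(-2.18) = 0.0146;  N(−d₁) = N(-2.34) = 0.0096
P = 200·0.9654·0.0146 − 280·0.0096 = 2.8190 − 2.6880 = 0.1310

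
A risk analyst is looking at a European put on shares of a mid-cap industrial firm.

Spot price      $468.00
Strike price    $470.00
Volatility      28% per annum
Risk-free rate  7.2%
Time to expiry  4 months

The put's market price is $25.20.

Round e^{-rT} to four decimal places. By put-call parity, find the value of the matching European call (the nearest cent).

exp(−rT) = exp(−0.072·0.3333) = 0.9763
Put-call parity: C − P = S − K·e^(−rT) = 468 − 470·0.9763 = 468 − 458.8610 = 9.1390
C = P + (C − P) = 25.20 + (9.1390) = 34.3390

$34.34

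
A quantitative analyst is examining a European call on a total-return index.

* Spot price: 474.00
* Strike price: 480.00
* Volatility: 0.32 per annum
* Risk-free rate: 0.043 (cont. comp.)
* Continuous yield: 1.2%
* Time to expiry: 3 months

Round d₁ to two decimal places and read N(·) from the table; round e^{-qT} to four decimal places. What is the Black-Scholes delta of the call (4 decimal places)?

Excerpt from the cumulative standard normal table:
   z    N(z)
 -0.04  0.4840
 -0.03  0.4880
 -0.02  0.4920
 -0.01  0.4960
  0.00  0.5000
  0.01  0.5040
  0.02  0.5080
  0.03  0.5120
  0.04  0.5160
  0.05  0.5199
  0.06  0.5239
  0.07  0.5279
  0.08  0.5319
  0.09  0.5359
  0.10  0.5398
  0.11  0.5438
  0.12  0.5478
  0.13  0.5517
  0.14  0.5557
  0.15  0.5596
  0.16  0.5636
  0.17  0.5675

0.5183

T = 0.25;  σ√T = 0.1600
d₁ = [ln(474/480) + (0.043 − 0.012 + 0.32²/2)·0.25] / 0.1600 = [-0.0126 + 0.0205] / 0.1600 = 0.0498 ≈ 0.05
N(d₁) = N(0.05) = 0.5199
Δ_call = e^(−qT)·N(d₁) = 0.9970·0.5199 = 0.5183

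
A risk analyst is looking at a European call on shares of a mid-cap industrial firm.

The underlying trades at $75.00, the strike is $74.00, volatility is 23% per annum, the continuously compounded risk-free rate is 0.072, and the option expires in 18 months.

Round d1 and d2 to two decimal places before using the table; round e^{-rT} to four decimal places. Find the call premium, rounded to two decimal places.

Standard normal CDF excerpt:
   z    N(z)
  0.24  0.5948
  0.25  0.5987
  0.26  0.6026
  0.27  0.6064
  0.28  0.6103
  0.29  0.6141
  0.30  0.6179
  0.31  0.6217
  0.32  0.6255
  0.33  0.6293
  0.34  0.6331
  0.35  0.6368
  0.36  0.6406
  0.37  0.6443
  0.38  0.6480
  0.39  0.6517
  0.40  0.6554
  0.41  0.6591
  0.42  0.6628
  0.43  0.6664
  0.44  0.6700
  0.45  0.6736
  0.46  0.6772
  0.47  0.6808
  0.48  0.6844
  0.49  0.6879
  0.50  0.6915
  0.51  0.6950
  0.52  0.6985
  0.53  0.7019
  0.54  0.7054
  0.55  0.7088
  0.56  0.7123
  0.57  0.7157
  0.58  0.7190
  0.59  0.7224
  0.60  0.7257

T = 1.5;  σ√T = 0.2817
d₁ = [ln(75/74) + (0.072 + ½·0.23²)·1.5] / (σ√T) = (0.0134 + 0.1477) / 0.2817 = 0.5719 ⇒ 0.57
d₂ = 0.5719 − 0.2817 = 0.2902 ⇒ 0.29
exp(−rT) = exp(−0.072·1.5) = 0.8976
N(d₁) = N(0.57) = 0.7157;  N(d₂) = N(0.29) = 0.6141
C = 75·0.7157 − 74·0.8976·0.6141 = 53.6775 − 40.7900 = 12.8875

$12.89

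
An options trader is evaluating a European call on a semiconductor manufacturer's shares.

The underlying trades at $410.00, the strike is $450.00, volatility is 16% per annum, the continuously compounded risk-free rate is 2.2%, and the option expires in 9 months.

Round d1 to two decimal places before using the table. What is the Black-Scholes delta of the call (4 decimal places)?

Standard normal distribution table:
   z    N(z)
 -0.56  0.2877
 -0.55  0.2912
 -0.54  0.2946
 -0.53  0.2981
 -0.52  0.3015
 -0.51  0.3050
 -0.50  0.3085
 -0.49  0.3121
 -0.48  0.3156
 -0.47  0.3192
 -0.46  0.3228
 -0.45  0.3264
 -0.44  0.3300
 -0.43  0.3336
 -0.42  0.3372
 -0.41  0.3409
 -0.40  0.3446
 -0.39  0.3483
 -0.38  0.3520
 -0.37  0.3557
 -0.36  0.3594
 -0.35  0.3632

0.3156

σ√T = 0.16·√0.75 = 0.1386
d₁ = [ln(410/450) + (0.022 + 0.16²/2)·0.75] / 0.1386 = [-0.0931 + 0.0261] / 0.1386 = -0.4835 → -0.48
N(d₁) = N(-0.48) = 0.3156
Δ_call = N(d₁) = 0.3156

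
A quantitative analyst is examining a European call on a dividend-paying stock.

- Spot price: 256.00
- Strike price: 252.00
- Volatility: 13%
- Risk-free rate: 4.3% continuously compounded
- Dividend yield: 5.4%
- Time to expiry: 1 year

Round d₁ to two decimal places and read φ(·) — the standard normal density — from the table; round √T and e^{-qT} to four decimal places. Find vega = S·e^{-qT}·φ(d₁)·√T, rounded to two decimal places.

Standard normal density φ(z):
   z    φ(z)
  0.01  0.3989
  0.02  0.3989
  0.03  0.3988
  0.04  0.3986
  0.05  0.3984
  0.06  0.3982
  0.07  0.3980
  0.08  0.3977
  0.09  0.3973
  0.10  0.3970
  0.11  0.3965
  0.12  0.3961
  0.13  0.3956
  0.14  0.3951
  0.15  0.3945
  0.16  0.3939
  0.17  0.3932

T = 1;  σ√T = 0.1300
d₁ = [ln(256/252) + (0.043 − 0.054 + 0.13²/2)·1] / 0.1300 = [0.0157 − 0.0026] / 0.1300 = 0.1015 ⇒ 0.10
√T = √1 = 1.0000
φ(d₁) = φ(0.10) = 0.3970
e^(−qT) = e^(−0.054·1) = 0.9474
vega = S·e^(−qT)·φ(d₁)·√T = 256·0.9474·0.3970·1.0000 = 96.2862

96.29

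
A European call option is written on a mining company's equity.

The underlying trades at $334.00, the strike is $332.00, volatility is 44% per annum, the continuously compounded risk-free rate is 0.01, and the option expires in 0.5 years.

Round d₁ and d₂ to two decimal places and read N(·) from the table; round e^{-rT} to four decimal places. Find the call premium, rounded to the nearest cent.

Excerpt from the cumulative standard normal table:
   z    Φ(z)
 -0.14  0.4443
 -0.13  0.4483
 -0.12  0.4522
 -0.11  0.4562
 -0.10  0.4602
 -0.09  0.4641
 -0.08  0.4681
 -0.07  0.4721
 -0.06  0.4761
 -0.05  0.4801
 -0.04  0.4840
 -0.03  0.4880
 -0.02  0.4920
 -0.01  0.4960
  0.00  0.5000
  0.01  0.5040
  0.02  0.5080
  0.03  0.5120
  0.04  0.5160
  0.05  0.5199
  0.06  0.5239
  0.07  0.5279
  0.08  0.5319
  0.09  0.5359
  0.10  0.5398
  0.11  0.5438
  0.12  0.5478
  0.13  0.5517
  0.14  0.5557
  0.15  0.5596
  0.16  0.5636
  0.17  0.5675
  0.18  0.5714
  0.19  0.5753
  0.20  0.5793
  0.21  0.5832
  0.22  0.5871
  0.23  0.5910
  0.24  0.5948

σ√T = 0.44·√0.5 = 0.3111
d₁ = [ln(334/332) + (0.01 + 0.44²/2)·0.5] / 0.3111 = [0.0060 + 0.0534] / 0.3111 = 0.1909 → 0.19
d₂ = d₁ − σ√T = 0.1909 − 0.3111 = -0.1202 → -0.12
exp(−rT) = exp(−0.01·0.5) = 0.9950
C = 334·N(0.19) − 332·0.9950·N(-0.12) = 334·0.5753 − 332·0.9950·0.4522 = 192.1502 − 149.3797 = 42.7705

$42.77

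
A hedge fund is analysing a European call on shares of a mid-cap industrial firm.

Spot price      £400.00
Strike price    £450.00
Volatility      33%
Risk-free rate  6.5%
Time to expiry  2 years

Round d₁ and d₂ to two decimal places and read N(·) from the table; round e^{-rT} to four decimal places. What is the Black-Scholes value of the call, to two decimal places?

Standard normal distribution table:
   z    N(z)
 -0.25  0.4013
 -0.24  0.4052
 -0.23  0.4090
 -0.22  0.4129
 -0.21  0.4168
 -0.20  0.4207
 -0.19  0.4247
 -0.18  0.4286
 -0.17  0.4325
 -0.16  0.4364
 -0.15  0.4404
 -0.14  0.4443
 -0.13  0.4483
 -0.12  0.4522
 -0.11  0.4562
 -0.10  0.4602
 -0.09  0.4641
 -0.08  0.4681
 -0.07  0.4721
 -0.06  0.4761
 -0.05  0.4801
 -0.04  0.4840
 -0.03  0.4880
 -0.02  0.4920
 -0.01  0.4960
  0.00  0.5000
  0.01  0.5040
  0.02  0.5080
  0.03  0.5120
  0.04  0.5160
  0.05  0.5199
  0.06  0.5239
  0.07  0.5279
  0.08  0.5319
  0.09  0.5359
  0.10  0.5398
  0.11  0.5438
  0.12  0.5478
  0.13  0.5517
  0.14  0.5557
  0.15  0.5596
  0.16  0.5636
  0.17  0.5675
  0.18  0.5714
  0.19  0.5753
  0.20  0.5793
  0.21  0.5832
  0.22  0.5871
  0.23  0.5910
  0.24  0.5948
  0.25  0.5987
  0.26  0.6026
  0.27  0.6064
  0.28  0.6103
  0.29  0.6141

£76.34

σ√T = 0.33 × 1.4142 = 0.4667
d₁ = [ln(400/450) + (0.065 + 0.33²/2)·2] / 0.4667 = [-0.1178 + 0.2389] / 0.4667 = 0.2595 ⇒ 0.26
d₂ = d₁ − σ√T = 0.2595 − 0.4667 = -0.2072 ⇒ -0.21
exp(−rT) = exp(−0.065·2) = 0.8781
C = 400·N(0.26) − 450·0.8781·N(-0.21) = 400·0.6026 − 450·0.8781·0.4168 = 241.0400 − 164.6964 = 76.3436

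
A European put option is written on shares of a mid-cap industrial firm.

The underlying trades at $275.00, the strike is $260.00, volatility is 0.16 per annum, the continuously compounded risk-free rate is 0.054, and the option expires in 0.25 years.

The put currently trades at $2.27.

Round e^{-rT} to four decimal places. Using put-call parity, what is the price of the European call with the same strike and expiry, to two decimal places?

$20.75

exp(−rT) = exp(−0.054·0.25) = 0.9866
Put-call parity: C − P = S − K·e^(−rT) = 275 − 260·0.9866 = 275 − 256.5160 = 18.4840
C = P + (C − P) = 2.27 + (18.4840) = 20.7540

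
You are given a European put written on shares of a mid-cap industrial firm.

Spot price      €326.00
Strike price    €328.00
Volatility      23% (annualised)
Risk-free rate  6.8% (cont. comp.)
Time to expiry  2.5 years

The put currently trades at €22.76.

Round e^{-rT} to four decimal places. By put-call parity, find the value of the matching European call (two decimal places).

e^(−rT) = e^(−0.068·2.5) = 0.8437
Put-call parity: C − P = S − K·e^(−rT) = 326 − 328·0.8437 = 326 − 276.7336 = 49.2664
C = P + (C − P) = 22.76 + (49.2664) = 72.0264

€72.03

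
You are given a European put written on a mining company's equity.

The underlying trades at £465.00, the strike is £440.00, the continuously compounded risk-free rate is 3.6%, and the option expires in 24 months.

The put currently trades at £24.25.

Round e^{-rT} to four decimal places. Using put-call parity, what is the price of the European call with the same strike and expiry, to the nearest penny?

£79.83

exp(−rT) = exp(−0.036·2) = 0.9305
Put-call parity: C − P = S − K·e^(−rT) = 465 − 440·0.9305 = 465 − 409.4200 = 55.5800
C = P + (C − P) = 24.25 + (55.5800) = 79.8300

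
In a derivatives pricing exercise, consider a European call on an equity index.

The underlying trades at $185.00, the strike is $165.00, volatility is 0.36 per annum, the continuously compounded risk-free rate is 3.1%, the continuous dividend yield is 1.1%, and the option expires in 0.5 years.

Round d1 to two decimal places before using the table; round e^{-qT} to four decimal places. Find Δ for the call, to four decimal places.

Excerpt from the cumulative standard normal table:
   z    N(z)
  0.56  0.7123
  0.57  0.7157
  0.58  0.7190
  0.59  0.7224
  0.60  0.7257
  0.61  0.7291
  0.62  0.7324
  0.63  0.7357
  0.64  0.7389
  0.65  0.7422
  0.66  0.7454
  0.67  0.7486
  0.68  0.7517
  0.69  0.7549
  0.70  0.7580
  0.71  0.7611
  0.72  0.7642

0.7284

σ√T = 0.36 × 0.7071 = 0.2546
d₁ = [ln(185/165) + (0.031 − 0.011 + 0.36²/2)·0.5] / 0.2546 = [0.1144 + 0.0424] / 0.2546 = 0.6160 → 0.62
N(d₁) = N(0.62) = 0.7324
Δ_call = exp(−qT)·N(d₁) = 0.9945·0.7324 = 0.7284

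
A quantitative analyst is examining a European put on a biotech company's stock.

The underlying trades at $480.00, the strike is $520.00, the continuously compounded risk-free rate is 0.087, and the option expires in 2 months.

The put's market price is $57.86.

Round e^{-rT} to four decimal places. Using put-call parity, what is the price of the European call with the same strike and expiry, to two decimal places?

e^(−rT) = e^(−0.087·0.1667) = 0.9856
Put-call parity: C − P = S − K·e^(−rT) = 480 − 520·0.9856 = 480 − 512.5120 = -32.5120
C = P + (C − P) = 57.86 + (-32.5120) = 25.3480

$25.35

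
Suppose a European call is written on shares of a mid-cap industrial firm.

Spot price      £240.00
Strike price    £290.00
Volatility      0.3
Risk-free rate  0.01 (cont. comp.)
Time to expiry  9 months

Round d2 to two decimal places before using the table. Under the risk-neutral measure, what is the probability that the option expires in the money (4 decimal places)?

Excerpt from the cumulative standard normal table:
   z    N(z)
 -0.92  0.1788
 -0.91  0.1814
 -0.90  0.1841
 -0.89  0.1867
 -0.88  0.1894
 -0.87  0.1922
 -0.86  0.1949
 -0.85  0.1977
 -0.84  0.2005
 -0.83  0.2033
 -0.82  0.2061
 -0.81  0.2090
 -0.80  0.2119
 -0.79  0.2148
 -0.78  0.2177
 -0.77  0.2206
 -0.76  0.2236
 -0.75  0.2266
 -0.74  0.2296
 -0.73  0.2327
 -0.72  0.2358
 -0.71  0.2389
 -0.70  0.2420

σ√T = 0.3 × 0.8660 = 0.2598
d₁ = [ln(240/290) + (0.01 + ½·0.3²)·0.75] / (σ√T) = (-0.1892 + 0.0413) / 0.2598 = -0.5696 ⇒ -0.57
d₂ = -0.5696 − 0.2598 = -0.8294 ⇒ -0.83
Pr(exercise) under Q = N(d₂) = 0.2033

0.2033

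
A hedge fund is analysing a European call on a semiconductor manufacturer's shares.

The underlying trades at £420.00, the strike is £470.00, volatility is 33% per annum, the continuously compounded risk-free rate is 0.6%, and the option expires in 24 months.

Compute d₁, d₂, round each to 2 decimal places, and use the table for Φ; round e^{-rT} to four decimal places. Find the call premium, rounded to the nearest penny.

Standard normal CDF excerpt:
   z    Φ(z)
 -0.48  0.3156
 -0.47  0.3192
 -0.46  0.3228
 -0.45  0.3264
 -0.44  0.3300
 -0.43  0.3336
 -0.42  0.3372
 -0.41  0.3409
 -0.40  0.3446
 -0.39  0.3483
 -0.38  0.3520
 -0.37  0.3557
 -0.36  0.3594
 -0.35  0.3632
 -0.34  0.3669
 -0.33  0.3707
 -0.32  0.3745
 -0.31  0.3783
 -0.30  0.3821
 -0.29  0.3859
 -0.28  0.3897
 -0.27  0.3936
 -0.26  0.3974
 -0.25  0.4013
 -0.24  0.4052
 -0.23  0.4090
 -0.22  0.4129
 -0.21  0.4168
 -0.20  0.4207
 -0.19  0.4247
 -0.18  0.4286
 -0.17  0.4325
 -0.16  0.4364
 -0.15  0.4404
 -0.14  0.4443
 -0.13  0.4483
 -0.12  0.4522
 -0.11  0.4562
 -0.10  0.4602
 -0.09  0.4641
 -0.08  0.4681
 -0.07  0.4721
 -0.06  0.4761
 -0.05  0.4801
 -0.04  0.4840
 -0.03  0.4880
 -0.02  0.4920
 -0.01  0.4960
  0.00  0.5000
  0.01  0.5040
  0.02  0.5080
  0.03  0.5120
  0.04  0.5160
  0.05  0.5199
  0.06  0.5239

σ√T = 0.33 × 1.4142 = 0.4667
d₁ = [ln(420/470) + (0.006 + ½·0.33²)·2] / (σ√T) = (-0.1125 + 0.1209) / 0.4667 = 0.0180 → 0.02
d₂ = 0.0180 − 0.4667 = -0.4486 → -0.45
e^(−rT) = e^(−0.006·2) = 0.9881
N(d₁) = N(0.02) = 0.5080;  N(d₂) = N(-0.45) = 0.3264
C = 420·0.5080 − 470·0.9881·0.3264 = 213.3600 − 151.5824 = 61.7776

£61.78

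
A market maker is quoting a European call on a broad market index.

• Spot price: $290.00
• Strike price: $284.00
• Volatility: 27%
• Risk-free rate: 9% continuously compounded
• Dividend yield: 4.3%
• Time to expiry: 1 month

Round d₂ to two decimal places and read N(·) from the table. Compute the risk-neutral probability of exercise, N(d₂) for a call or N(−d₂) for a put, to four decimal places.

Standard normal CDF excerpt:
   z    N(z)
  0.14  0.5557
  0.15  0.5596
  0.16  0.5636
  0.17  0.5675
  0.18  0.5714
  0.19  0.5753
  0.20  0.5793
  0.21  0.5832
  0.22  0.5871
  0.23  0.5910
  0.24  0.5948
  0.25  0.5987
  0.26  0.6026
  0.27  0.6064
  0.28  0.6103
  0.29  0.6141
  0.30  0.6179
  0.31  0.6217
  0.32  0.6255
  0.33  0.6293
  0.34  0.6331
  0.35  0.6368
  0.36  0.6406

0.6103

σ√T = 0.27·√0.08333 = 0.0779
ln(S/K) + (r − q + σ²/2)T = ln(290/284) + (0.09 − 0.043 + 0.27²/2)·0.08333 = 0.0209 + 0.0070 = 0.0279
d₁ = 0.0279 / 0.0779 = 0.3575 ⇒ 0.36
d₂ = d₁ − σ√T = 0.3575 − 0.0779 = 0.2795 ⇒ 0.28
Risk-neutral Pr[S_T > K] = N(d₂) = N(0.28) = 0.6103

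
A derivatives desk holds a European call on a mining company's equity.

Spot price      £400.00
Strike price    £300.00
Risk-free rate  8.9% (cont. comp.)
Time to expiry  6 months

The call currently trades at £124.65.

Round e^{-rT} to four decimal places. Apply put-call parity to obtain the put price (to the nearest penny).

e^(−rT) = e^(−0.089·0.5) = 0.9565
Put-call parity: C − P = S − K·e^(−rT) = 400 − 300·0.9565 = 400 − 286.9500 = 113.0500
P = C − (C − P) = 124.65 − (113.0500) = 11.6000

£11.60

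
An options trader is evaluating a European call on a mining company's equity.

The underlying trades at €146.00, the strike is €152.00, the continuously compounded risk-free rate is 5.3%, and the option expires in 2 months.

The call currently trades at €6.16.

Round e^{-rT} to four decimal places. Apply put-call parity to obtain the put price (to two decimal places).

exp(−rT) = exp(−0.053·0.1667) = 0.9912
Put-call parity: C − P = S − K·e^(−rT) = 146 − 152·0.9912 = 146 − 150.6624 = -4.6624
P = C − (C − P) = 6.16 − (-4.6624) = 10.8224

€10.82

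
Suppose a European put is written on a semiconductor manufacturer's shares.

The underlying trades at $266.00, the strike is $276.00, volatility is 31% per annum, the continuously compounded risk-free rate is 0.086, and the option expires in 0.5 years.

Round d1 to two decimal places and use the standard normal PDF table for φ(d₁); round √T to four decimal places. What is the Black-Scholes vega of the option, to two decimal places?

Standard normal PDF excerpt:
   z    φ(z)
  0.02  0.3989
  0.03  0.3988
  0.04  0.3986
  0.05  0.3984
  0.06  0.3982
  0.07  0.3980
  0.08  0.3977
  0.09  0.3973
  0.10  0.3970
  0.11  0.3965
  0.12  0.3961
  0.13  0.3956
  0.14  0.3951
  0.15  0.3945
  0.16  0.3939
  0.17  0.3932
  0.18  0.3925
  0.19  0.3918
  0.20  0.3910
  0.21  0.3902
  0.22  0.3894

σ√T = 0.31·√0.5 = 0.2192
d₁ = [ln(266/276) + (0.086 + 0.31²/2)·0.5] / 0.2192 = [-0.0369 + 0.0670] / 0.2192 = 0.1374 ⇒ 0.14
√T = √0.5 = 0.7071
φ(d₁) = φ(0.14) = 0.3951
vega = S·φ(d₁)·√T = 266·0.3951·0.7071 = 74.3138

74.31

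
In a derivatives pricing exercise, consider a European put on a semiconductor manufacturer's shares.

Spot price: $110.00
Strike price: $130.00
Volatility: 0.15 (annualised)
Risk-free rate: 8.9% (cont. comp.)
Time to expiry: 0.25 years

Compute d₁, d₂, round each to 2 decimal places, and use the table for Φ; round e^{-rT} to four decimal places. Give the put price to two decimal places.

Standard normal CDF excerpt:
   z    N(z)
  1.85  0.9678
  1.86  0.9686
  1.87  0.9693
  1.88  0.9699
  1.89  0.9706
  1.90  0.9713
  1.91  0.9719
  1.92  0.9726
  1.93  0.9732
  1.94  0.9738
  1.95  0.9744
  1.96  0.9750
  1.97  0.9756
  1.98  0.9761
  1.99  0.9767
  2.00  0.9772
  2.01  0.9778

$17.27

T = 0.25;  σ√T = 0.0750
d₁ = [ln(110/130) + (0.089 + 0.15²/2)·0.25] / 0.0750 = [-0.1671 + 0.0251] / 0.0750 = -1.8932 ⇒ -1.89
d₂ = d₁ − σ√T = -1.8932 − 0.0750 = -1.9682 ⇒ -1.97
e^(−rT) = e^(−0.089·0.25) = 0.9780
P = 130·0.9780·N(1.97) − 110·N(1.89) = 130·0.9780·0.9756 − 110·0.9706 = 124.0378 − 106.7660 = 17.2718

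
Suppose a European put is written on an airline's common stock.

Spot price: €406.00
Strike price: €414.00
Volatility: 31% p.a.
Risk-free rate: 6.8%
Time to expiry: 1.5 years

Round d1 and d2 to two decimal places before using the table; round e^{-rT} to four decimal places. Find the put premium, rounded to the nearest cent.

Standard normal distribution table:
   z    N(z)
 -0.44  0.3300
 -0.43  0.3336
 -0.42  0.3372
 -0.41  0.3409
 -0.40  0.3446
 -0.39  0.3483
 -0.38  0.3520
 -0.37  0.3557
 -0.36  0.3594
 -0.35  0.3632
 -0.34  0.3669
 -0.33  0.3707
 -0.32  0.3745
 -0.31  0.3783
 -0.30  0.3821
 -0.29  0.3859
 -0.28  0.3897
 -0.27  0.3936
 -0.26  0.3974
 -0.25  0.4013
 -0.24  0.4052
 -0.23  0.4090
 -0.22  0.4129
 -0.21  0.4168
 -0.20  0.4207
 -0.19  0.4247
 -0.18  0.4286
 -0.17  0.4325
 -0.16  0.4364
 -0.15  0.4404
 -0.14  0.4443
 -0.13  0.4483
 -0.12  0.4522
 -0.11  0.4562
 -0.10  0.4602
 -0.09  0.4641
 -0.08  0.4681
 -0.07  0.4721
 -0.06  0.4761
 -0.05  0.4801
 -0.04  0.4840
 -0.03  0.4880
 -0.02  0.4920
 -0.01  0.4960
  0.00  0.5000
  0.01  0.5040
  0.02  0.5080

σ√T = 0.31 × 1.2247 = 0.3797
d₁ = [ln(406/414) + (0.068 + ½·0.31²)·1.5] / (σ√T) = (-0.0195 + 0.1741) / 0.3797 = 0.4071 → 0.41
d₂ = 0.4071 − 0.3797 = 0.0274 → 0.03
exp(−rT) = exp(−0.068·1.5) = 0.9030
N(−d₂) = N(-0.03) = 0.4880;  N(−d₁) = N(-0.41) = 0.3409
P = 414·0.9030·0.4880 − 406·0.3409 = 182.4349 − 138.4054 = 44.0295

€44.03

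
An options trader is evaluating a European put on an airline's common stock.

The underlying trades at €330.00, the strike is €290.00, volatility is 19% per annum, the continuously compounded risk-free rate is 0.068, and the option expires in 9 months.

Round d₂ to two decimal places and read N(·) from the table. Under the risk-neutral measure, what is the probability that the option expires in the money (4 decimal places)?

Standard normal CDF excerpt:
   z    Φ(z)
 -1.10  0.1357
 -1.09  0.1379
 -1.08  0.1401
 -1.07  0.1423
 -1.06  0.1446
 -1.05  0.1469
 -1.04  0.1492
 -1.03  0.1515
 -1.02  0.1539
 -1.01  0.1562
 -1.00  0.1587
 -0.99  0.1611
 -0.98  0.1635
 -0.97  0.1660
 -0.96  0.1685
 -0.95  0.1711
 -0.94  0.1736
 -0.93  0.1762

0.1562

σ√T = 0.19 × 0.8660 = 0.1645
ln(S/K) + (r + σ²/2)T = ln(330/290) + (0.068 + 0.19²/2)·0.75 = 0.1292 + 0.0645 = 0.1937
d₁ = 0.1937 / 0.1645 = 1.1775 which rounds to 1.18
d₂ = d₁ − σ√T = 1.1775 − 0.1645 = 1.0129 which rounds to 1.01
Risk-neutral Pr[S_T < K] = N(−d₂) = N(-1.01) = 0.1562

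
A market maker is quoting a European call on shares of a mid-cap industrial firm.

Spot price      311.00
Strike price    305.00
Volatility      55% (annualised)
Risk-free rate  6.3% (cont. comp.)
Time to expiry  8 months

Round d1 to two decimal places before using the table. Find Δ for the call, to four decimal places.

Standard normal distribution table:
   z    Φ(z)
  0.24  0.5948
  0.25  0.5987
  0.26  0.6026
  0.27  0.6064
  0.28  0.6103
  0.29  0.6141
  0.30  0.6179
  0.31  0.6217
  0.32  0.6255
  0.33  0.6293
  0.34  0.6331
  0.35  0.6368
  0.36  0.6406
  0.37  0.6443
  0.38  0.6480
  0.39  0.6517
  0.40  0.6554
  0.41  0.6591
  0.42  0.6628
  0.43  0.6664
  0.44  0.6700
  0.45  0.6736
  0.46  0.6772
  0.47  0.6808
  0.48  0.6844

σ√T = 0.55·√0.6667 = 0.4491
d₁ = [ln(311/305) + (0.063 + 0.55²/2)·0.6667] / 0.4491 = [0.0195 + 0.1428] / 0.4491 = 0.3614 ≈ 0.36
N(d₁) = N(0.36) = 0.6406
Δ_call = N(d₁) = 0.6406

0.6406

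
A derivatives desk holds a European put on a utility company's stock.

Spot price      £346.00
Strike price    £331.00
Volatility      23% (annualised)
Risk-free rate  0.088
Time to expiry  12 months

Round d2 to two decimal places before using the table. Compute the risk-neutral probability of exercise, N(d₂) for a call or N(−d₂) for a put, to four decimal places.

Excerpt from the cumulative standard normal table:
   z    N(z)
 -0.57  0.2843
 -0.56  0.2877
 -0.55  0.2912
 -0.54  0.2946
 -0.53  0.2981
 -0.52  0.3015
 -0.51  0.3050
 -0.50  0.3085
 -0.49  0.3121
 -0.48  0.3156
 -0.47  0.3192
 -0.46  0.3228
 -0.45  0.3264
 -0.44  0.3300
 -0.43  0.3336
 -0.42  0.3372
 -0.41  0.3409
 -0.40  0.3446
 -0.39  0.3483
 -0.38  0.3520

σ√T = 0.23·√1 = 0.2300
ln(S/K) + (r + σ²/2)T = ln(346/331) + (0.088 + 0.23²/2)·1 = 0.0443 + 0.1144 = 0.1588
d₁ = 0.1588 / 0.2300 = 0.6903 which rounds to 0.69
d₂ = d₁ − σ√T = 0.6903 − 0.2300 = 0.4603 which rounds to 0.46
Risk-neutral Pr[S_T < K] = N(−d₂) = N(-0.46) = 0.3228

0.3228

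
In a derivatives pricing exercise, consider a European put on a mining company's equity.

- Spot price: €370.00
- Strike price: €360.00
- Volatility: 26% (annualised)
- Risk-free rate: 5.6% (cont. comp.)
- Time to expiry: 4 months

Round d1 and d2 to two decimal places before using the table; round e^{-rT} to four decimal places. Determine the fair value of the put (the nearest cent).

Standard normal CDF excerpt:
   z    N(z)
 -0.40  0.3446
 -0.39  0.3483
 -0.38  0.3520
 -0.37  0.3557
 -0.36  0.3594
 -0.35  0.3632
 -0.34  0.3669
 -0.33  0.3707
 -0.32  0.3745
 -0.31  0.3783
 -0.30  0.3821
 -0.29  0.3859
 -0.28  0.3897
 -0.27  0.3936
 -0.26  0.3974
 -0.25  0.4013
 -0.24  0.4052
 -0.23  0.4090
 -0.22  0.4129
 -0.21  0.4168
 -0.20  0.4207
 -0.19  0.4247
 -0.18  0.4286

T = 0.3333;  σ√T = 0.1501
d₁ = [ln(370/360) + (0.056 + 0.26²/2)·0.3333] / 0.1501 = [0.0274 + 0.0299] / 0.1501 = 0.3819 → 0.38
d₂ = d₁ − σ√T = 0.3819 − 0.1501 = 0.2318 → 0.23
exp(−rT) = exp(−0.056·0.3333) = 0.9815
P = 360·0.9815·N(-0.23) − 370·N(-0.38) = 360·0.9815·0.4090 − 370·0.3520 = 144.5161 − 130.2400 = 14.2761

€14.28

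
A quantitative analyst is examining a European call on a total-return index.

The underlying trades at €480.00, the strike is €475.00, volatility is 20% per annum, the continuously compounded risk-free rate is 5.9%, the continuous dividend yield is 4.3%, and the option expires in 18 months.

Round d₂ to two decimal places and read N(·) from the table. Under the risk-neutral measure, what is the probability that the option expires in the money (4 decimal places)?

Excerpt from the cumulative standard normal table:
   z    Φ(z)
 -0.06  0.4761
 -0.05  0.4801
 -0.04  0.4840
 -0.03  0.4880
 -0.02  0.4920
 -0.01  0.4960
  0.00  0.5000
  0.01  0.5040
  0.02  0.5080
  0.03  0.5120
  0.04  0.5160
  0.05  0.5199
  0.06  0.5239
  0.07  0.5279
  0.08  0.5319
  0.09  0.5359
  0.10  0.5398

σ√T = 0.2·√1.5 = 0.2449
d₁ = [ln(480/475) + (0.059 − 0.043 + 0.2²/2)·1.5] / 0.2449 = [0.0105 + 0.0540] / 0.2449 = 0.2632 ⇒ 0.26
d₂ = d₁ − σ√T = 0.2632 − 0.2449 = 0.0183 ⇒ 0.02
Risk-neutral Pr[S_T > K] = N(d₂) = N(0.02) = 0.5080

0.5080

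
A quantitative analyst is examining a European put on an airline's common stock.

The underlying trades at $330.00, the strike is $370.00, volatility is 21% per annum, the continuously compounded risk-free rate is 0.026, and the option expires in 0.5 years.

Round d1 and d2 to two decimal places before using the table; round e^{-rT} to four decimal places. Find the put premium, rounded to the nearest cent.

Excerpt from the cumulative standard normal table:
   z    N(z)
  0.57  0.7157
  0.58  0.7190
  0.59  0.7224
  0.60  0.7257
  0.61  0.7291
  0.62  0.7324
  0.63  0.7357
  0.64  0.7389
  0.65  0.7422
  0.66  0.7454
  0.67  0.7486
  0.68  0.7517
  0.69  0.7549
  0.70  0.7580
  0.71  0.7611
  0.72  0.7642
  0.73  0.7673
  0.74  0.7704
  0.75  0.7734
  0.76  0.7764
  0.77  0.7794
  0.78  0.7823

σ√T = 0.21·√0.5 = 0.1485
d₁ = [ln(330/370) + (0.026 + 0.21²/2)·0.5] / 0.1485 = [-0.1144 + 0.0240] / 0.1485 = -0.6087 ≈ -0.61
d₂ = d₁ − σ√T = -0.6087 − 0.1485 = -0.7572 ≈ -0.76
e^(−rT) = e^(−0.026·0.5) = 0.9871
N(−d₂) = N(0.76) = 0.7764;  N(−d₁) = N(0.61) = 0.7291
P = 370·0.9871·0.7764 − 330·0.7291 = 283.5622 − 240.6030 = 42.9592

$42.96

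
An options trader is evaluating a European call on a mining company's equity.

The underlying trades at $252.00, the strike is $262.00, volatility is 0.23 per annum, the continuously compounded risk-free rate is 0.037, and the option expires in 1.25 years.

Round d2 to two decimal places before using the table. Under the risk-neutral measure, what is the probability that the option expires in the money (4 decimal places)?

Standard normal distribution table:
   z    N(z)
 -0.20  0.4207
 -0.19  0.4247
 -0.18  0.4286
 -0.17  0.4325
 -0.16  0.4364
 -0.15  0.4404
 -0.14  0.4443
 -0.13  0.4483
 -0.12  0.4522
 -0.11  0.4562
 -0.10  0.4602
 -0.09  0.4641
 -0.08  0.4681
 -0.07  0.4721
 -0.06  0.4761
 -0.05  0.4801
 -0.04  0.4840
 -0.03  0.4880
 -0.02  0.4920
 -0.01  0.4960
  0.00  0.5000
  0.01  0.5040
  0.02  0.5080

0.4602

σ√T = 0.23·√1.25 = 0.2571
d₁ = [ln(252/262) + (0.037 + ½·0.23²)·1.25] / (σ√T) = (-0.0389 + 0.0793) / 0.2571 = 0.1571 ≈ 0.16
d₂ = 0.1571 − 0.2571 = -0.1001 ≈ -0.10
Risk-neutral Pr[S_T > K] = N(d₂) = N(-0.10) = 0.4602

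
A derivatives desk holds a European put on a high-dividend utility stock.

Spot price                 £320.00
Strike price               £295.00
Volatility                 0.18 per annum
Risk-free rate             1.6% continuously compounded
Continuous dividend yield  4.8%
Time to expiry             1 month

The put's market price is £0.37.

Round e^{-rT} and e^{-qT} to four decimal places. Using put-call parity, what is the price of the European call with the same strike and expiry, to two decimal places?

e^(−qT) = e^(−0.048·0.08333) = 0.9960;  e^(−rT) = e^(−0.016·0.08333) = 0.9987
Put-call parity: C − P = S·e^(−qT) − K·e^(−rT) = 320·0.9960 − 295·0.9987 = 318.7200 − 294.6165 = 24.1035
C = P + (C − P) = 0.37 + (24.1035) = 24.4735

£24.47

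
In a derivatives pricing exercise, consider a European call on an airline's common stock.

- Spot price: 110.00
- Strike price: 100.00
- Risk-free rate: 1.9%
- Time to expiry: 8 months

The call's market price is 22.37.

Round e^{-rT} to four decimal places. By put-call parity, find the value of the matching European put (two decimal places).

11.11

exp(−rT) = exp(−0.019·0.6667) = 0.9874
Put-call parity: C − P = S − K·e^(−rT) = 110 − 100·0.9874 = 110 − 98.7400 = 11.2600
P = C − (C − P) = 22.37 − (11.2600) = 11.1100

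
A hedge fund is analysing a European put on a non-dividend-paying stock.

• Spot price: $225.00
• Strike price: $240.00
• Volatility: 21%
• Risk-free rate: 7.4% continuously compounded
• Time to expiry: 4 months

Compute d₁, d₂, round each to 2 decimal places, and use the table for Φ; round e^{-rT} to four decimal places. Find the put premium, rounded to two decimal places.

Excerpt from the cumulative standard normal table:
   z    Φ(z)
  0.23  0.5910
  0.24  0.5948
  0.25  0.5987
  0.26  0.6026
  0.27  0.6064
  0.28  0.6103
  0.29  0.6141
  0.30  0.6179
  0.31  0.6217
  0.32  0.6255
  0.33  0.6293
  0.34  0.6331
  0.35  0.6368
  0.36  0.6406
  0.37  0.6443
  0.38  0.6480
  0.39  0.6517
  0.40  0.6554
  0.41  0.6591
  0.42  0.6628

σ√T = 0.21 × 0.5774 = 0.1212
d₁ = [ln(225/240) + (0.074 + 0.21²/2)·0.3333] / 0.1212 = [-0.0645 + 0.0320] / 0.1212 = -0.2682 which rounds to -0.27
d₂ = d₁ − σ√T = -0.2682 − 0.1212 = -0.3895 which rounds to -0.39
exp(−rT) = exp(−0.074·0.3333) = 0.9756
N(−d₂) = N(0.39) = 0.6517;  N(−d₁) = N(0.27) = 0.6064
P = 240·0.9756·0.6517 − 225·0.6064 = 152.5916 − 136.4400 = 16.1516

$16.15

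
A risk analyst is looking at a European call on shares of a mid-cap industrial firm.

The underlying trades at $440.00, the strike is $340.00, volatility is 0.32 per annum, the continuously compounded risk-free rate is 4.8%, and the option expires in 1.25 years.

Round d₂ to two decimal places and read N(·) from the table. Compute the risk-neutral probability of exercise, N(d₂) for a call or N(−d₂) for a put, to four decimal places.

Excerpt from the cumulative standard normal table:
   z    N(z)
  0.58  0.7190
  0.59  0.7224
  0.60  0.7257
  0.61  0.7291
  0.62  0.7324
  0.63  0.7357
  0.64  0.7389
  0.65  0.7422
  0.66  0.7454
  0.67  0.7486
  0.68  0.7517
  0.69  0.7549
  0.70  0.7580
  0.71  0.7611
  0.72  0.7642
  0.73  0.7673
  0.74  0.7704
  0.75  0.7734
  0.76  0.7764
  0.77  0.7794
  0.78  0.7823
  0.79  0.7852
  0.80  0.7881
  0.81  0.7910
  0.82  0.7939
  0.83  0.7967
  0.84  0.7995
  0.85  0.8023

T = 1.25;  σ√T = 0.3578
ln(S/K) + (r + σ²/2)T = ln(440/340) + (0.048 + 0.32²/2)·1.25 = 0.2578 + 0.1240 = 0.3818
d₁ = 0.3818 / 0.3578 = 1.0672 which rounds to 1.07
d₂ = d₁ − σ√T = 1.0672 − 0.3578 = 0.7095 which rounds to 0.71
Risk-neutral Pr[S_T > K] = N(d₂) = N(0.71) = 0.7611

0.7611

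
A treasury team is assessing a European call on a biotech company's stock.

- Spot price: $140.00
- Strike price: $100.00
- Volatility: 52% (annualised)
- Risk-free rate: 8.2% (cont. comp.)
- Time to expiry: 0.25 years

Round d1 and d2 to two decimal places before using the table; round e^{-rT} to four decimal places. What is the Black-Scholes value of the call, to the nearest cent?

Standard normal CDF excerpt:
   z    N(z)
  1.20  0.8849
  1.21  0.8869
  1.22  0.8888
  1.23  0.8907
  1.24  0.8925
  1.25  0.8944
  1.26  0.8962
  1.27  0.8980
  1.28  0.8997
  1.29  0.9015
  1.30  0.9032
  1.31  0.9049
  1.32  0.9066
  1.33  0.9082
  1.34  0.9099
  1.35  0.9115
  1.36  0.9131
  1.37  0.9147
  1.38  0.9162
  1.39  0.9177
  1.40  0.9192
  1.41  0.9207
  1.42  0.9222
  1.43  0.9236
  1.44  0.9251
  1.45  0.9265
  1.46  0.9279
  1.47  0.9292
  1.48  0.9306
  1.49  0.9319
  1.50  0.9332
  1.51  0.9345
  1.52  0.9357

$43.21

T = 0.25;  σ√T = 0.2600
ln(S/K) + (r + σ²/2)T = ln(140/100) + (0.082 + 0.52²/2)·0.25 = 0.3365 + 0.0543 = 0.3908
d₁ = 0.3908 / 0.2600 = 1.5030 ⇒ 1.50
d₂ = d₁ − σ√T = 1.5030 − 0.2600 = 1.2430 ⇒ 1.24
exp(−rT) = exp(−0.082·0.25) = 0.9797
N(d₁) = N(1.50) = 0.9332;  N(d₂) = N(1.24) = 0.8925
C = 140·0.9332 − 100·0.9797·0.8925 = 130.6480 − 87.4382 = 43.2098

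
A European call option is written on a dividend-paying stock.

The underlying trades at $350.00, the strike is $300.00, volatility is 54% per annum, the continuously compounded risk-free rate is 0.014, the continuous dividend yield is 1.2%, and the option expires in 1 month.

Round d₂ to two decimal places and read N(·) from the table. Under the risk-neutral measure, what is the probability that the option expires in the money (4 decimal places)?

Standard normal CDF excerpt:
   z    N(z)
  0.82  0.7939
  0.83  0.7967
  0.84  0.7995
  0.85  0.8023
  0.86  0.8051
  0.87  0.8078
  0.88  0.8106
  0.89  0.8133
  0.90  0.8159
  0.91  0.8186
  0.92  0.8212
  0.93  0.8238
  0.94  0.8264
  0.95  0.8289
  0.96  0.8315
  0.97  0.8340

0.8186

σ√T = 0.54 × 0.2887 = 0.1559
ln(S/K) + (r − q + σ²/2)T = ln(350/300) + (0.014 − 0.012 + 0.54²/2)·0.08333 = 0.1542 + 0.0123 = 0.1665
d₁ = 0.1665 / 0.1559 = 1.0679 which rounds to 1.07
d₂ = d₁ − σ√T = 1.0679 − 0.1559 = 0.9120 which rounds to 0.91
Pr(exercise) under Q = N(d₂) = 0.8186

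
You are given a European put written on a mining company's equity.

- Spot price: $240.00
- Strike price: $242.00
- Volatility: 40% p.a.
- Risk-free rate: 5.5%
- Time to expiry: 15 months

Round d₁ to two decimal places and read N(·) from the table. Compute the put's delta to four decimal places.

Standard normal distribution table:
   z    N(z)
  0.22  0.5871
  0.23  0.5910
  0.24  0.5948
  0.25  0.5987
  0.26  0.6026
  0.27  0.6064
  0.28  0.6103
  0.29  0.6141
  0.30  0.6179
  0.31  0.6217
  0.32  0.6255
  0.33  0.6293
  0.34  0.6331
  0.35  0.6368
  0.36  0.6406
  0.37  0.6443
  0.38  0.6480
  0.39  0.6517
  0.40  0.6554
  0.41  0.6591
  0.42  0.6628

T = 1.25;  σ√T = 0.4472
ln(S/K) + (r + σ²/2)T = ln(240/242) + (0.055 + 0.4²/2)·1.25 = -0.0083 + 0.1688 = 0.1605
d₁ = 0.1605 / 0.4472 = 0.3588 ≈ 0.36
N(d₁) = N(0.36) = 0.6406
Δ_put = N(d₁) − 1 = 0.6406 − 1 = -0.3594

-0.3594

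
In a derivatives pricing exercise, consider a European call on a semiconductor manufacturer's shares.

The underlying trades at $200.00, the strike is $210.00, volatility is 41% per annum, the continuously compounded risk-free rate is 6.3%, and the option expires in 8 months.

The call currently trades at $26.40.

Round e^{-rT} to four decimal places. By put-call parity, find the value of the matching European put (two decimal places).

$27.77

exp(−rT) = exp(−0.063·0.6667) = 0.9589
Put-call parity: C − P = S − K·e^(−rT) = 200 − 210·0.9589 = 200 − 201.3690 = -1.3690
P = C − (C − P) = 26.40 − (-1.3690) = 27.7690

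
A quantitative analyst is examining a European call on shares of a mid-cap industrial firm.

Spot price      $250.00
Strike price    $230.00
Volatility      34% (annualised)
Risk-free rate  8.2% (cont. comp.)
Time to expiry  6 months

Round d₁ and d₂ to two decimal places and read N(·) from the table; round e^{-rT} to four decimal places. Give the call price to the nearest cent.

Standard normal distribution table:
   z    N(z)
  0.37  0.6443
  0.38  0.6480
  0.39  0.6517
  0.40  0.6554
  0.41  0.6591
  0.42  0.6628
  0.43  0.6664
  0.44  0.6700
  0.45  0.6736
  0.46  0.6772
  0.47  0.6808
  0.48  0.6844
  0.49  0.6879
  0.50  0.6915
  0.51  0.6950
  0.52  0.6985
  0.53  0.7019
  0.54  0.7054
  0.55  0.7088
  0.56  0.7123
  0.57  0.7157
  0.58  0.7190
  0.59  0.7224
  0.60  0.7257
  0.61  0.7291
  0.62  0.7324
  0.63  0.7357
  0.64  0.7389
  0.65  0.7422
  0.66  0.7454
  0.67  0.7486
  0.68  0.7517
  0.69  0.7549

$40.04

σ√T = 0.34 × 0.7071 = 0.2404
d₁ = [ln(250/230) + (0.082 + ½·0.34²)·0.5] / (σ√T) = (0.0834 + 0.0699) / 0.2404 = 0.6376 ⇒ 0.64
d₂ = 0.6376 − 0.2404 = 0.3972 ⇒ 0.40
exp(−rT) = exp(−0.082·0.5) = 0.9598
N(d₁) = N(0.64) = 0.7389;  N(d₂) = N(0.40) = 0.6554
C = 250·0.7389 − 230·0.9598·0.6554 = 184.7250 − 144.6822 = 40.0428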